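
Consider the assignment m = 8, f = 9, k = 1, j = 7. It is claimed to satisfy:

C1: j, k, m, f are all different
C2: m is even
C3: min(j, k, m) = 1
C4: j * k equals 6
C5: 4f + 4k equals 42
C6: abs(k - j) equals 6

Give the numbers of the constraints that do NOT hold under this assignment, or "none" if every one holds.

C1: values 7, 1, 8, 9 are pairwise distinct  ✔
C2: m = 8 is even  ✔
C3: min(7, 1, 8) = 1  ✔
C4: j * k = 7 * 1 = 7, not 6  ✘
C5: 4f + 4k = 4(9) + 4(1) = 40, not 42  ✘
C6: abs(1 - 7) = 6  ✔

No — constraints 4 and 5 are not satisfied.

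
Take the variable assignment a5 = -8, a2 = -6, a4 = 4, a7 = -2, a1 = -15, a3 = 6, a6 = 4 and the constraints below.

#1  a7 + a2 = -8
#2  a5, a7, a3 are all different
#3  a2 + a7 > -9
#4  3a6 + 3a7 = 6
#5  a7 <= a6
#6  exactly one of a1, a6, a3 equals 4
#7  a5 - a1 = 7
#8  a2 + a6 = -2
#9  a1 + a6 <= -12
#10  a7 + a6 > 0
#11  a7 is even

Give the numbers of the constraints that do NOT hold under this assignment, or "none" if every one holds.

The assignment fails constraint 9.

#1 a7 + a2 = -2 + (-6) = -8  true
#2 values -8, -2, 6 are pairwise distinct  true
#3 a2 + a7 = -6 + (-2) = -8; -8 > -9  true
#4 3a6 + 3a7 = 3(4) + 3(-2) = 6  true
#5 a7 = -2, a6 = 4; -2 ≤ 4  true
#6 a1=-15, a6=4, a3=6; 1 of them equals 4  true
#7 a5 - a1 = -8 - (-15) = 7  true
#8 a2 + a6 = -6 + 4 = -2  true
#9 a1 + a6 = -15 + 4 = -11; -11 > -12, bound -12 not met  false
#10 a7 + a6 = -2 + 4 = 2; 2 > 0  true
#11 a7 = -2 is even  true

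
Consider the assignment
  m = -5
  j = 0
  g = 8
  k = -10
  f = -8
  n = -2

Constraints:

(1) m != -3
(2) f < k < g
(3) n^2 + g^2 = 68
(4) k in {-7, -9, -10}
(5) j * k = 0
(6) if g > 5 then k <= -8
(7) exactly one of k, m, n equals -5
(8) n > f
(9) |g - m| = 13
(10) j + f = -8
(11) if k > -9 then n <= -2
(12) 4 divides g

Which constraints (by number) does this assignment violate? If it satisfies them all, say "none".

The assignment fails constraint 2.

(1) m = -5, and -5 ≠ -3 — holds.
(2) values -8, -10, 8; f = -8 is not < k = -10 — does not hold.
(3) n^2 + g^2 = (-2)^2 + 8^2 = 4 + 64 = 68 — holds.
(4) k = -10 is in {-7, -9, -10} — holds.
(5) j * k = 0 * (-10) = 0 — holds.
(6) g = 8 > 5, so we need k ≤ -8; k = -10 ≤ -8 — holds.
(7) k=-10, m=-5, n=-2; 1 of them equals -5 — holds.
(8) n = -2, f = -8; -2 > -8 — holds.
(9) |8 - (-5)| = 13 — holds.
(10) j + f = 0 + (-8) = -8 — holds.
(11) k = -10, not > -9; antecedent false, conditional vacuously true — holds.
(12) 8 / 4 = 2, so 4 divides 8 — holds.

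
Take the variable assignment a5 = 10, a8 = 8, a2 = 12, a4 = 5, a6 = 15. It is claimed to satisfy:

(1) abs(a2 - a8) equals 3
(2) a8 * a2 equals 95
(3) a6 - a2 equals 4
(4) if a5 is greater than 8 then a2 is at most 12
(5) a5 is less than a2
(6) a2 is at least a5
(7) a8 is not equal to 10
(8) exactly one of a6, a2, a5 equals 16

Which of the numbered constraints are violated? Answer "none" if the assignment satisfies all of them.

No — constraints 1, 2, 3, 8 are not satisfied.

(1) abs(12 - 8) = 4, not 3 — violated.
(2) a8 * a2 = 8 * 12 = 96, not 95 — violated.
(3) a6 - a2 = 15 - 12 = 3, not 4 — violated.
(4) a5 = 10 > 8, so we need a2 ≤ 12; a2 = 12 ≤ 12 — satisfied.
(5) a5 = 10, a2 = 12; 10 < 12 — satisfied.
(6) a2 = 12, a5 = 10; 12 ≥ 10 — satisfied.
(7) a8 = 8, and 8 ≠ 10 — satisfied.
(8) a6=15, a2=12, a5=10; 0 of them equal 16, not exactly one — violated.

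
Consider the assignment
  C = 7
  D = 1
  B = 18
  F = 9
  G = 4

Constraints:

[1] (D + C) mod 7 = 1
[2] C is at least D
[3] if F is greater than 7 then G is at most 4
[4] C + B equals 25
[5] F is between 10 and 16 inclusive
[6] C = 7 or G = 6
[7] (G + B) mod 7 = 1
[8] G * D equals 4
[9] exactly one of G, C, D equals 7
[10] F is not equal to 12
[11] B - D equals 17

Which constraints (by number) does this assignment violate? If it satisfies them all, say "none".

[1] D + C = 8; 8 mod 7 = 1  yes
[2] C = 7, D = 1; 7 ≥ 1  yes
[3] F = 9 > 7, so we need G ≤ 4; G = 4 ≤ 4  yes
[4] C + B = 7 + 18 = 25  yes
[5] F = 9 is outside [10, 16]  no
[6] C = 7 = 7 (first disjunct)  yes
[7] G + B = 22; 22 mod 7 = 1  yes
[8] G * D = 4 * 1 = 4  yes
[9] G=4, C=7, D=1; 1 of them equals 7  yes
[10] F = 9, and 9 ≠ 12  yes
[11] B - D = 18 - 1 = 17  yes

Violated: 5.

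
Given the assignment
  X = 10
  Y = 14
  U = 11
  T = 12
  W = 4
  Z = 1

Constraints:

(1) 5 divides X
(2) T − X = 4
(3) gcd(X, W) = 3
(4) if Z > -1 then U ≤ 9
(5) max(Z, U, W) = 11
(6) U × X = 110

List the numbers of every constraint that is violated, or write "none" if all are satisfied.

(1) 10 / 5 = 2, so 5 divides 10  holds
(2) T − X = 12 − 10 = 2, not 4  fails
(3) gcd(10, 4) = 2, not 3  fails
(4) Z = 1 > -1, so we need U ≤ 9; but U = 11 > 9  fails
(5) max(1, 11, 4) = 11  holds
(6) U × X = 11 × 10 = 110  holds

Constraints 2, 3, 4 are violated.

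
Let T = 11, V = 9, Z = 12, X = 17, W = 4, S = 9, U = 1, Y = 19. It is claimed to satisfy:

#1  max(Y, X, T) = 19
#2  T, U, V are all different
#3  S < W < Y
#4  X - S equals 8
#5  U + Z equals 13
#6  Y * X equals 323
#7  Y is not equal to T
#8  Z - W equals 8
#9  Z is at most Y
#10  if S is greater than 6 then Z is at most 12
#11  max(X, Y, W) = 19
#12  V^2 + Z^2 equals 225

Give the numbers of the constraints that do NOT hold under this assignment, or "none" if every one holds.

#1 max(19, 17, 11) = 19 — satisfied.
#2 values 11, 1, 9 are pairwise distinct — satisfied.
#3 values 9, 4, 19; S = 9 is not < W = 4 — violated.
#4 X - S = 17 - 9 = 8 — satisfied.
#5 U + Z = 1 + 12 = 13 — satisfied.
#6 Y * X = 19 * 17 = 323 — satisfied.
#7 Y = 19, T = 11; distinct — satisfied.
#8 Z - W = 12 - 4 = 8 — satisfied.
#9 Z = 12, Y = 19; 12 ≤ 19 — satisfied.
#10 S = 9 > 6, so we need Z ≤ 12; Z = 12 ≤ 12 — satisfied.
#11 max(17, 19, 4) = 19 — satisfied.
#12 V^2 + Z^2 = 9^2 + 12^2 = 81 + 144 = 225 — satisfied.

The assignment fails constraint 3.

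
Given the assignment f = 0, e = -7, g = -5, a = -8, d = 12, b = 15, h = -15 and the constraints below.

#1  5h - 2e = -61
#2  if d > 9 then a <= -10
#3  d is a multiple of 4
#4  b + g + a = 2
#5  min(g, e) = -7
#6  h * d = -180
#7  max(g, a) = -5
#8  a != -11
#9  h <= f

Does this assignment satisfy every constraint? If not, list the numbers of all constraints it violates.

Constraint 2 does not hold.

#1 5h - 2e = 5(-15) - 2(-7) = -61  true
#2 d = 12 > 9, so we need a ≤ -10; but a = -8 > -10  false
#3 12 / 4 = 3, so 4 divides 12  true
#4 b + g + a = 15 + (-5) + (-8) = 2  true
#5 min(-5, -7) = -7  true
#6 h * d = -15 * 12 = -180  true
#7 max(-5, -8) = -5  true
#8 a = -8, and -8 ≠ -11  true
#9 h = -15, f = 0; -15 ≤ 0  true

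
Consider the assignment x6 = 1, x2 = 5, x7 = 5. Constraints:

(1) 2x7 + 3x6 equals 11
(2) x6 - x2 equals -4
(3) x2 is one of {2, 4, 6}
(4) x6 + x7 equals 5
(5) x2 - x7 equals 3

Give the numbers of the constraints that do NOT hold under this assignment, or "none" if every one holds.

(1) 2x7 + 3x6 = 2(5) + 3(1) = 13, not 11  ✘
(2) x6 - x2 = 1 - 5 = -4  ✔
(3) x2 = 5 is not in {2, 4, 6}  ✘
(4) x6 + x7 = 1 + 5 = 6, not 5  ✘
(5) x2 - x7 = 5 - 5 = 0, not 3  ✘

Constraints 1, 3, 4, and 5 do not hold.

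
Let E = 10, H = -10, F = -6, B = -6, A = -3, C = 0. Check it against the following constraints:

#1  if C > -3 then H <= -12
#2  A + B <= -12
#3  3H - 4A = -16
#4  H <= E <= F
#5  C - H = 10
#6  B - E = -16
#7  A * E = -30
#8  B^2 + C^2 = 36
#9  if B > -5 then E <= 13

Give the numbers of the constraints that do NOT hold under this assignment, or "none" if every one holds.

Violated: 1, 2, 3, and 4.

#1 C = 0 > -3, so we need H ≤ -12; but H = -10 > -12  false
#2 A + B = -3 + (-6) = -9; -9 > -12, bound -12 not met  false
#3 3H - 4A = 3(-10) - 4(-3) = -18, not -16  false
#4 values -10, 10, -6; E = 10 is not <= F = -6  false
#5 C - H = 0 - (-10) = 10  true
#6 B - E = -6 - 10 = -16  true
#7 A * E = -3 * 10 = -30  true
#8 B^2 + C^2 = (-6)^2 + 0^2 = 36 + 0 = 36  true
#9 B = -6, not > -5; antecedent false, conditional vacuously true  true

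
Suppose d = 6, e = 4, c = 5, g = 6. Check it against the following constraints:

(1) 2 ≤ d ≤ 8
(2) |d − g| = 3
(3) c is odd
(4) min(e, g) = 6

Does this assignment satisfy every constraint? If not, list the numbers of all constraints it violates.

(1) d = 6 lies in [2, 8] — OK.
(2) |6 − 6| = 0, not 3 — violated.
(3) c = 5 is odd — OK.
(4) min(4, 6) = 4, not 6 — violated.

The assignment fails constraints 2 and 4.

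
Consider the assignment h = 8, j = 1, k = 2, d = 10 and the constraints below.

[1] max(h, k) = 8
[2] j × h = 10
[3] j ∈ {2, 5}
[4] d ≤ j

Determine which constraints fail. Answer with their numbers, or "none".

Violated: 2, 3, and 4.

[1] max(8, 2) = 8 — holds.
[2] j × h = 1 × 8 = 8, not 10 — does not hold.
[3] j = 1 is not in {2, 5} — does not hold.
[4] d = 10, j = 1; 10 > 1 (want ≤) — does not hold.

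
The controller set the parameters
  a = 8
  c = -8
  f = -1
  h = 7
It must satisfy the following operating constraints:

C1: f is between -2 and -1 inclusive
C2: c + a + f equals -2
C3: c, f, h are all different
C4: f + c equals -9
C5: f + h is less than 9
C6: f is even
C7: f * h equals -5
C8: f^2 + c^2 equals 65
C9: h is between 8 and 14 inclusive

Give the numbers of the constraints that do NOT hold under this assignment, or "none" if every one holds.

C1: f = -1 lies in [-2, -1]  ✔
C2: c + a + f = -8 + 8 + (-1) = -1, not -2  ✘
C3: values -8, -1, 7 are pairwise distinct  ✔
C4: f + c = -1 + (-8) = -9  ✔
C5: f + h = -1 + 7 = 6; 6 < 9  ✔
C6: f = -1 is odd  ✘
C7: f * h = -1 * 7 = -7, not -5  ✘
C8: f^2 + c^2 = (-1)^2 + (-8)^2 = 1 + 64 = 65  ✔
C9: h = 7 is outside [8, 14]  ✘

Constraints 2, 6, 7, and 9 are violated.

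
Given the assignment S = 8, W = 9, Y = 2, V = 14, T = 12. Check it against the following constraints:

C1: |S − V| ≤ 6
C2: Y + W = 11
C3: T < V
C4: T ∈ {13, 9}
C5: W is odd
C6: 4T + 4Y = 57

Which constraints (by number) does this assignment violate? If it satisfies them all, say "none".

C1: |8 − 14| = 6; 6 ≤ 6  ✔
C2: Y + W = 2 + 9 = 11  ✔
C3: T = 12, V = 14; 12 < 14  ✔
C4: T = 12 is not in {13, 9}  ✘
C5: W = 9 is odd  ✔
C6: 4T + 4Y = 4(12) + 4(2) = 56, not 57  ✘

The assignment fails constraints 4 and 6.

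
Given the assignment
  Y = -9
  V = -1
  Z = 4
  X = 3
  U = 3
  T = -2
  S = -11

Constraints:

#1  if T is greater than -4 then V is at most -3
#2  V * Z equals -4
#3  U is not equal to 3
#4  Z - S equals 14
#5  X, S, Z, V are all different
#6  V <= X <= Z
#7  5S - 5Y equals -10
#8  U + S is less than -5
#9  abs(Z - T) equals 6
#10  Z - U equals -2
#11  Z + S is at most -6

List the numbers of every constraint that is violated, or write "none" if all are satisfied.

#1 T = -2 > -4, so we need V ≤ -3; but V = -1 > -3  no
#2 V * Z = -1 * 4 = -4  yes
#3 U = 3, but 3 is required to differ  no
#4 Z - S = 4 - (-11) = 15, not 14  no
#5 values 3, -11, 4, -1 are pairwise distinct  yes
#6 values -1 <= 3 <= 4  yes
#7 5S - 5Y = 5(-11) - 5(-9) = -10  yes
#8 U + S = 3 + (-11) = -8; -8 < -5  yes
#9 abs(4 - (-2)) = 6  yes
#10 Z - U = 4 - 3 = 1, not -2  no
#11 Z + S = 4 + (-11) = -7; -7 ≤ -6  yes

Constraints 1, 3, 4, and 10 are violated.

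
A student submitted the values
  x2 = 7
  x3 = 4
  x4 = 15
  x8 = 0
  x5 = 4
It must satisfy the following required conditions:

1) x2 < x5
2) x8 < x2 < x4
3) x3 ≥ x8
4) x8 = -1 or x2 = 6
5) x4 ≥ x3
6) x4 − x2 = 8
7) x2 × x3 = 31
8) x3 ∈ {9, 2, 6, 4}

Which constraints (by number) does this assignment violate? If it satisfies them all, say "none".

Violated: 1, 4, 7.

1) x2 = 7, x5 = 4; 7 ≥ 4 (want <) — fails.
2) values 0 < 7 < 15 — holds.
3) x3 = 4, x8 = 0; 4 ≥ 0 — holds.
4) x8 = 0 ≠ -1 and x2 = 7 ≠ 6; both disjuncts false — fails.
5) x4 = 15, x3 = 4; 15 ≥ 4 — holds.
6) x4 − x2 = 15 − 7 = 8 — holds.
7) x2 × x3 = 7 × 4 = 28, not 31 — fails.
8) x3 = 4 is in {9, 2, 6, 4} — holds.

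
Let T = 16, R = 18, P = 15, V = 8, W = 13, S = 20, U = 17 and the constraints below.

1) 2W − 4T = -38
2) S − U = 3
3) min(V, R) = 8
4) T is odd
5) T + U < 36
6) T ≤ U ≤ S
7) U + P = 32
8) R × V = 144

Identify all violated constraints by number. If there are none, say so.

1) 2W − 4T = 2(13) − 4(16) = -38 — holds.
2) S − U = 20 − 17 = 3 — holds.
3) min(8, 18) = 8 — holds.
4) T = 16 is even — fails.
5) T + U = 16 + 17 = 33; 33 < 36 — holds.
6) values 16 ≤ 17 ≤ 20 — holds.
7) U + P = 17 + 15 = 32 — holds.
8) R × V = 18 × 8 = 144 — holds.

No — constraint 4 is not satisfied.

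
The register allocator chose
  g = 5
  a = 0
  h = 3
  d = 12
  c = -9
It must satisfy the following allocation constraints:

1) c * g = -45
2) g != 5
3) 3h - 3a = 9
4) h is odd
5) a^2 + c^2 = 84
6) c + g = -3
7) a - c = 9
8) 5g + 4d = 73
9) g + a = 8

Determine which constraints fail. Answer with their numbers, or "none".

No — constraints 2, 5, 6, 9 are not satisfied.

1) c * g = -9 * 5 = -45  true
2) g = 5, but 5 is required to differ  false
3) 3h - 3a = 3(3) - 3(0) = 9  true
4) h = 3 is odd  true
5) a^2 + c^2 = 0^2 + (-9)^2 = 0 + 81 = 81, not 84  false
6) c + g = -9 + 5 = -4, not -3  false
7) a - c = 0 - (-9) = 9  true
8) 5g + 4d = 5(5) + 4(12) = 73  true
9) g + a = 5 + 0 = 5, not 8  false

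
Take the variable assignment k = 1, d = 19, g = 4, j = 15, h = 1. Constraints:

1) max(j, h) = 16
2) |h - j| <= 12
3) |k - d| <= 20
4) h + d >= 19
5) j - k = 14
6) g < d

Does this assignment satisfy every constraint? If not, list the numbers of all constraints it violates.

Constraints 1 and 2 do not hold.

1) max(15, 1) = 15, not 16 — fails.
2) |1 - 15| = 14; 14 > 12, exceeds bound 12 — fails.
3) |1 - 19| = 18; 18 ≤ 20 — holds.
4) h + d = 1 + 19 = 20; 20 ≥ 19 — holds.
5) j - k = 15 - 1 = 14 — holds.
6) g = 4, d = 19; 4 < 19 — holds.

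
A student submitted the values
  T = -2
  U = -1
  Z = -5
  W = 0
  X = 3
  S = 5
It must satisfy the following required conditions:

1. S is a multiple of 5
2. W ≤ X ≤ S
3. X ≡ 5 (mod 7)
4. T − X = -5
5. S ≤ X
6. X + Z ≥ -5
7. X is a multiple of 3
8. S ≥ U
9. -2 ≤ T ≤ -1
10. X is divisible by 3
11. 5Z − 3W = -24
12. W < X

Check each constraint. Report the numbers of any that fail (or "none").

1. 5 / 5 = 1, so 5 divides 5 — satisfied.
2. values 0 ≤ 3 ≤ 5 — satisfied.
3. 3 mod 7 = 3, not 5 — violated.
4. T − X = -2 − 3 = -5 — satisfied.
5. S = 5, X = 3; 5 > 3 (want ≤) — violated.
6. X + Z = 3 + (-5) = -2; -2 ≥ -5 — satisfied.
7. 3 / 3 = 1, so 3 divides 3 — satisfied.
8. S = 5, U = -1; 5 ≥ -1 — satisfied.
9. T = -2 lies in [-2, -1] — satisfied.
10. 3 / 3 = 1, so 3 divides 3 — satisfied.
11. 5Z − 3W = 5(-5) − 3(0) = -25, not -24 — violated.
12. W = 0, X = 3; 0 < 3 — satisfied.

Constraints 3, 5, and 11 do not hold.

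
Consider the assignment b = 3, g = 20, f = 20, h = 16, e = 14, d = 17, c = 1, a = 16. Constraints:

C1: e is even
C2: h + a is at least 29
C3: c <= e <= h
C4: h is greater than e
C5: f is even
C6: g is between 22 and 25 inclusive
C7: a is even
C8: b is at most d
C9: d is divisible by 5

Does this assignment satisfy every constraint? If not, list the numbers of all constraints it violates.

Constraints 6 and 9 do not hold.

C1: e = 14 is even  OK
C2: h + a = 16 + 16 = 32; 32 ≥ 29  OK
C3: values 1 <= 14 <= 16  OK
C4: h = 16, e = 14; 16 > 14  OK
C5: f = 20 is even  OK
C6: g = 20 is outside [22, 25]  FAIL
C7: a = 16 is even  OK
C8: b = 3, d = 17; 3 ≤ 17  OK
C9: 17 = 5*3 + 2, so 5 does not divide 17  FAIL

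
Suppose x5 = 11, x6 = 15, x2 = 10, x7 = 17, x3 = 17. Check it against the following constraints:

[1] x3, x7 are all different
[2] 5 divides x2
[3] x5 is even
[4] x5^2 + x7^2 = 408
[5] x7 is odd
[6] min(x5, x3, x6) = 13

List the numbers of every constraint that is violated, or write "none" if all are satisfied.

The assignment fails constraints 1, 3, 4, 6.

[1] x3 = x7 = 17, not all different — fails.
[2] 10 / 5 = 2, so 5 divides 10 — holds.
[3] x5 = 11 is odd — fails.
[4] x5^2 + x7^2 = 11^2 + 17^2 = 121 + 289 = 410, not 408 — fails.
[5] x7 = 17 is odd — holds.
[6] min(11, 17, 15) = 11, not 13 — fails.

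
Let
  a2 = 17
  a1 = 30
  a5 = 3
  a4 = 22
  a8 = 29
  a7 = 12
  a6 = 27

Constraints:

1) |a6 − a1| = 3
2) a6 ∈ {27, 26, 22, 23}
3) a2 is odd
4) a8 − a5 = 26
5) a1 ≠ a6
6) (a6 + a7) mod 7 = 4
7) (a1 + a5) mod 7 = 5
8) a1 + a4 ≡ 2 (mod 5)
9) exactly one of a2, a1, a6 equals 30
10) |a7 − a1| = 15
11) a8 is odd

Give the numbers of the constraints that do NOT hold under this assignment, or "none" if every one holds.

1) |27 − 30| = 3 — holds.
2) a6 = 27 is in {27, 26, 22, 23} — holds.
3) a2 = 17 is odd — holds.
4) a8 − a5 = 29 − 3 = 26 — holds.
5) a1 = 30, a6 = 27; distinct — holds.
6) a6 + a7 = 39; 39 mod 7 = 4 — holds.
7) a1 + a5 = 33; 33 mod 7 = 5 — holds.
8) a1 + a4 = 52; 52 mod 5 = 2 — holds.
9) a2=17, a1=30, a6=27; 1 of them equals 30 — holds.
10) |12 − 30| = 18, not 15 — does not hold.
11) a8 = 29 is odd — holds.

No — constraint 10 is not satisfied.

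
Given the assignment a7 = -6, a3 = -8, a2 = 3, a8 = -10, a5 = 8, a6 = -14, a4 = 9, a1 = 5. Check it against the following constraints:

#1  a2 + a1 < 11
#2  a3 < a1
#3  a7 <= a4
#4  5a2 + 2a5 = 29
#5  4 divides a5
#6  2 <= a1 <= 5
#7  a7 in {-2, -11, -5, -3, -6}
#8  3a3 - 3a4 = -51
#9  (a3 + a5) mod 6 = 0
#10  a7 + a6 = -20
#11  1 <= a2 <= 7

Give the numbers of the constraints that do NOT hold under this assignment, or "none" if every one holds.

#1 a2 + a1 = 3 + 5 = 8; 8 < 11  ✓
#2 a3 = -8, a1 = 5; -8 < 5  ✓
#3 a7 = -6, a4 = 9; -6 ≤ 9  ✓
#4 5a2 + 2a5 = 5(3) + 2(8) = 31, not 29  ✗
#5 8 / 4 = 2, so 4 divides 8  ✓
#6 a1 = 5 lies in [2, 5]  ✓
#7 a7 = -6 is in {-2, -11, -5, -3, -6}  ✓
#8 3a3 - 3a4 = 3(-8) - 3(9) = -51  ✓
#9 a3 + a5 = 0; 0 mod 6 = 0  ✓
#10 a7 + a6 = -6 + (-14) = -20  ✓
#11 a2 = 3 lies in [1, 7]  ✓

Violated: 4.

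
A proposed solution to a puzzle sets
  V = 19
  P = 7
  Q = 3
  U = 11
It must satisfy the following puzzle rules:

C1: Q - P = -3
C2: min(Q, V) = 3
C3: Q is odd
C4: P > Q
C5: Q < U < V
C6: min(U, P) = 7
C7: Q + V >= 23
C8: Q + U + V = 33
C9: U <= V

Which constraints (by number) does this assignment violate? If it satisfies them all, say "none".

Constraints 1 and 7 do not hold.

C1: Q - P = 3 - 7 = -4, not -3  no
C2: min(3, 19) = 3  yes
C3: Q = 3 is odd  yes
C4: P = 7, Q = 3; 7 > 3  yes
C5: values 3 < 11 < 19  yes
C6: min(11, 7) = 7  yes
C7: Q + V = 3 + 19 = 22; 22 < 23, bound 23 not met  no
C8: Q + U + V = 3 + 11 + 19 = 33  yes
C9: U = 11, V = 19; 11 ≤ 19  yes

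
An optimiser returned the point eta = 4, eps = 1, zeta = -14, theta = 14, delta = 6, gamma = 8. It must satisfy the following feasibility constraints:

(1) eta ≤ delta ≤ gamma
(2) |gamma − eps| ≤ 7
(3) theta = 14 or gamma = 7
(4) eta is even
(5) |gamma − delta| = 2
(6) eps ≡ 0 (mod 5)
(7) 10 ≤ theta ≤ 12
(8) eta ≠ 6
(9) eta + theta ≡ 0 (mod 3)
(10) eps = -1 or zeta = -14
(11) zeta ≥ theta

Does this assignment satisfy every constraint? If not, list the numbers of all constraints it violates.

The assignment fails constraints 6, 7, and 11.

(1) values 4 ≤ 6 ≤ 8  true
(2) |8 − 1| = 7; 7 ≤ 7  true
(3) theta = 14 = 14 (first disjunct)  true
(4) eta = 4 is even  true
(5) |8 − 6| = 2  true
(6) 1 mod 5 = 1, not 0  false
(7) theta = 14 is outside [10, 12]  false
(8) eta = 4, and 4 ≠ 6  true
(9) eta + theta = 18; 18 mod 3 = 0  true
(10) eps = 1 ≠ -1, but zeta = -14 = -14 (second disjunct)  true
(11) zeta = -14, theta = 14; -14 < 14 (want ≥)  false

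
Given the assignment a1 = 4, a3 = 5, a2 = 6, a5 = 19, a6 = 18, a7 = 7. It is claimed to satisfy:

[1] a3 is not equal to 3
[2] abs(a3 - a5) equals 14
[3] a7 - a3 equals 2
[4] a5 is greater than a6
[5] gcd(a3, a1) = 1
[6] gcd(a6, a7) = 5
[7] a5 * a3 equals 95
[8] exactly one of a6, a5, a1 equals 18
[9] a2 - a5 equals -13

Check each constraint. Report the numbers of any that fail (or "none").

Violated: 6.

[1] a3 = 5, and 5 ≠ 3  yes
[2] abs(5 - 19) = 14  yes
[3] a7 - a3 = 7 - 5 = 2  yes
[4] a5 = 19, a6 = 18; 19 > 18  yes
[5] gcd(5, 4) = 1  yes
[6] gcd(18, 7) = 1, not 5  no
[7] a5 * a3 = 19 * 5 = 95  yes
[8] a6=18, a5=19, a1=4; 1 of them equals 18  yes
[9] a2 - a5 = 6 - 19 = -13  yes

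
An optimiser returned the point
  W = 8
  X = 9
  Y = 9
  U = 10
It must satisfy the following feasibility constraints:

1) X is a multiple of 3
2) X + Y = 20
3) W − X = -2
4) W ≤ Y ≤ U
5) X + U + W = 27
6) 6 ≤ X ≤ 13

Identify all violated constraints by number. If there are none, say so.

1) 9 / 3 = 3, so 3 divides 9  ✓
2) X + Y = 9 + 9 = 18, not 20  ✗
3) W − X = 8 − 9 = -1, not -2  ✗
4) values 8 ≤ 9 ≤ 10  ✓
5) X + U + W = 9 + 10 + 8 = 27  ✓
6) X = 9 lies in [6, 13]  ✓

The assignment fails constraints 2 and 3.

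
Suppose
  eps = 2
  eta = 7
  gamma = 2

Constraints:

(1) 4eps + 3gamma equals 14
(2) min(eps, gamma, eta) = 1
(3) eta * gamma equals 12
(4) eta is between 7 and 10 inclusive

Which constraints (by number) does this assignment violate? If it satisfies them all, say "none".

Constraints 2 and 3 are violated.

(1) 4eps + 3gamma = 4(2) + 3(2) = 14 — OK.
(2) min(2, 2, 7) = 2, not 1 — violated.
(3) eta * gamma = 7 * 2 = 14, not 12 — violated.
(4) eta = 7 lies in [7, 10] — OK.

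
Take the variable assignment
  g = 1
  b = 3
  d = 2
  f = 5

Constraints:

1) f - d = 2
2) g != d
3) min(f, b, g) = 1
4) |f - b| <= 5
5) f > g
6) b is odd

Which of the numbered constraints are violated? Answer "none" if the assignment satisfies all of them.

1) f - d = 5 - 2 = 3, not 2  ✘
2) g = 1, d = 2; distinct  ✔
3) min(5, 3, 1) = 1  ✔
4) |5 - 3| = 2; 2 ≤ 5  ✔
5) f = 5, g = 1; 5 > 1  ✔
6) b = 3 is odd  ✔

Constraint 1 is violated.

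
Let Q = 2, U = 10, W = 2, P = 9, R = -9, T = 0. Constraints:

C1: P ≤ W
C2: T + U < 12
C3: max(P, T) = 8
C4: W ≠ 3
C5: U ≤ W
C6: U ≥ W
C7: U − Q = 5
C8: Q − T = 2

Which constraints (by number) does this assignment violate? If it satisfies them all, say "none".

Constraints 1, 3, 5, and 7 are violated.

C1: P = 9, W = 2; 9 > 2 (want ≤) — violated.
C2: T + U = 0 + 10 = 10; 10 < 12 — OK.
C3: max(9, 0) = 9, not 8 — violated.
C4: W = 2, and 2 ≠ 3 — OK.
C5: U = 10, W = 2; 10 > 2 (want ≤) — violated.
C6: U = 10, W = 2; 10 ≥ 2 — OK.
C7: U − Q = 10 − 2 = 8, not 5 — violated.
C8: Q − T = 2 − 0 = 2 — OK.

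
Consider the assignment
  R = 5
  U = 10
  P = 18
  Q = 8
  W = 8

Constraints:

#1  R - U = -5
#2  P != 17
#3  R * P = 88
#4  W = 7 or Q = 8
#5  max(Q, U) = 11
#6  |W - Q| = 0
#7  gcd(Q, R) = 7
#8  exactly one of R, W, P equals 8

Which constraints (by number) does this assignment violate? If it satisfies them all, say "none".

#1 R - U = 5 - 10 = -5 — holds.
#2 P = 18, and 18 ≠ 17 — holds.
#3 R * P = 5 * 18 = 90, not 88 — does not hold.
#4 W = 8 ≠ 7, but Q = 8 = 8 (second disjunct) — holds.
#5 max(8, 10) = 10, not 11 — does not hold.
#6 |8 - 8| = 0 — holds.
#7 gcd(8, 5) = 1, not 7 — does not hold.
#8 R=5, W=8, P=18; 1 of them equals 8 — holds.

No — constraints 3, 5, 7 are not satisfied.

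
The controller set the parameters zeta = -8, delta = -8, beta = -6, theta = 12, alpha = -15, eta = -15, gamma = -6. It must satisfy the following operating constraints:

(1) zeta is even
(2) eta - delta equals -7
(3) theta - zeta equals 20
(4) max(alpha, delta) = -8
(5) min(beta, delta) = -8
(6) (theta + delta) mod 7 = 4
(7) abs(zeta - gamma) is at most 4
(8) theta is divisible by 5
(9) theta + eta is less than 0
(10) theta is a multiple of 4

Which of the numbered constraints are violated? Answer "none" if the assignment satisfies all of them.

Violated: 8.

(1) zeta = -8 is even — holds.
(2) eta - delta = -15 - (-8) = -7 — holds.
(3) theta - zeta = 12 - (-8) = 20 — holds.
(4) max(-15, -8) = -8 — holds.
(5) min(-6, -8) = -8 — holds.
(6) theta + delta = 4; 4 mod 7 = 4 — holds.
(7) abs(-8 - (-6)) = 2; 2 ≤ 4 — holds.
(8) 12 = 5*2 + 2, so 5 does not divide 12 — fails.
(9) theta + eta = 12 + (-15) = -3; -3 < 0 — holds.
(10) 12 / 4 = 3, so 4 divides 12 — holds.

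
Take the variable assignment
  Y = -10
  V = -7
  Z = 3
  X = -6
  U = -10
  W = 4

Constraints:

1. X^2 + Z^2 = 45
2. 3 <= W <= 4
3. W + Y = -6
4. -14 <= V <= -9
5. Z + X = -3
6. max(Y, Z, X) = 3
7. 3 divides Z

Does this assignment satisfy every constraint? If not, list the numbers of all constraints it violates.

1. X^2 + Z^2 = (-6)^2 + 3^2 = 36 + 9 = 45 — satisfied.
2. W = 4 lies in [3, 4] — satisfied.
3. W + Y = 4 + (-10) = -6 — satisfied.
4. V = -7 is outside [-14, -9] — violated.
5. Z + X = 3 + (-6) = -3 — satisfied.
6. max(-10, 3, -6) = 3 — satisfied.
7. 3 / 3 = 1, so 3 divides 3 — satisfied.

The assignment fails constraint 4.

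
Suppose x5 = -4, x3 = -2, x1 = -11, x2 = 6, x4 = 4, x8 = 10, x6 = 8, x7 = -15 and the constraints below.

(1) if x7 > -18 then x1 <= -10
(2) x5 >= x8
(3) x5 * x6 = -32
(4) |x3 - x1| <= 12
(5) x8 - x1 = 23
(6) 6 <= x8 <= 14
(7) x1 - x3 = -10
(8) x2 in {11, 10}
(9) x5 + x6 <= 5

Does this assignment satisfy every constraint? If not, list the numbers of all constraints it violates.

(1) x7 = -15 > -18, so we need x1 ≤ -10; x1 = -11 ≤ -10  holds
(2) x5 = -4, x8 = 10; -4 < 10 (want ≥)  fails
(3) x5 * x6 = -4 * 8 = -32  holds
(4) |-2 - (-11)| = 9; 9 ≤ 12  holds
(5) x8 - x1 = 10 - (-11) = 21, not 23  fails
(6) x8 = 10 lies in [6, 14]  holds
(7) x1 - x3 = -11 - (-2) = -9, not -10  fails
(8) x2 = 6 is not in {11, 10}  fails
(9) x5 + x6 = -4 + 8 = 4; 4 ≤ 5  holds

Constraints 2, 5, 7, 8 are violated.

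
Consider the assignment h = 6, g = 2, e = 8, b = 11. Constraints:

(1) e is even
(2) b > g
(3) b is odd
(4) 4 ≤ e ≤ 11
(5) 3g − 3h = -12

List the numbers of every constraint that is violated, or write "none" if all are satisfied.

None — every constraint holds.

(1) e = 8 is even  holds
(2) b = 11, g = 2; 11 > 2  holds
(3) b = 11 is odd  holds
(4) e = 8 lies in [4, 11]  holds
(5) 3g − 3h = 3(2) − 3(6) = -12  holds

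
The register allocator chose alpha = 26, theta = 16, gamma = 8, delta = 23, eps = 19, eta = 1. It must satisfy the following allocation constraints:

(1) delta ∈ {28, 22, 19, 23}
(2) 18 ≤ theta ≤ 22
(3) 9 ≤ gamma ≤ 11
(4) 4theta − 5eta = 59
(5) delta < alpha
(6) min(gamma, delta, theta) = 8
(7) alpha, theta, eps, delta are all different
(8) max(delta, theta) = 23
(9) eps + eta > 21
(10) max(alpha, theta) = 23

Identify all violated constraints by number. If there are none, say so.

(1) delta = 23 is in {28, 22, 19, 23} — holds.
(2) theta = 16 is outside [18, 22] — does not hold.
(3) gamma = 8 is outside [9, 11] — does not hold.
(4) 4theta − 5eta = 4(16) − 5(1) = 59 — holds.
(5) delta = 23, alpha = 26; 23 < 26 — holds.
(6) min(8, 23, 16) = 8 — holds.
(7) values 26, 16, 19, 23 are pairwise distinct — holds.
(8) max(23, 16) = 23 — holds.
(9) eps + eta = 19 + 1 = 20; 20 ≤ 21, bound 21 not met — does not hold.
(10) max(26, 16) = 26, not 23 — does not hold.

Constraints 2, 3, 9, and 10 do not hold.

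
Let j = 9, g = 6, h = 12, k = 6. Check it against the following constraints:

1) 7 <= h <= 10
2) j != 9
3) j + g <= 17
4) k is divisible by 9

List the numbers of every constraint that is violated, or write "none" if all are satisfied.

The assignment fails constraints 1, 2, and 4.

1) h = 12 is outside [7, 10] — does not hold.
2) j = 9, but 9 is required to differ — does not hold.
3) j + g = 9 + 6 = 15; 15 ≤ 17 — holds.
4) 6 = 9*0 + 6, so 9 does not divide 6 — does not hold.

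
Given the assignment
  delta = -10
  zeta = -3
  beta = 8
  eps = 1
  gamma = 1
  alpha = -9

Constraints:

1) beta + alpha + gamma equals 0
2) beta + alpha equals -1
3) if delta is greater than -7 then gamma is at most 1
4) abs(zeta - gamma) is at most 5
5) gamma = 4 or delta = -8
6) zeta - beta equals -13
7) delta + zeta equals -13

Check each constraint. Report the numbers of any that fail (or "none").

Constraints 5, 6 are violated.

1) beta + alpha + gamma = 8 + (-9) + 1 = 0 — satisfied.
2) beta + alpha = 8 + (-9) = -1 — satisfied.
3) delta = -10, not > -7; antecedent false, conditional vacuously true — satisfied.
4) abs(-3 - 1) = 4; 4 ≤ 5 — satisfied.
5) gamma = 1 ≠ 4 and delta = -10 ≠ -8; both disjuncts false — violated.
6) zeta - beta = -3 - 8 = -11, not -13 — violated.
7) delta + zeta = -10 + (-3) = -13 — satisfied.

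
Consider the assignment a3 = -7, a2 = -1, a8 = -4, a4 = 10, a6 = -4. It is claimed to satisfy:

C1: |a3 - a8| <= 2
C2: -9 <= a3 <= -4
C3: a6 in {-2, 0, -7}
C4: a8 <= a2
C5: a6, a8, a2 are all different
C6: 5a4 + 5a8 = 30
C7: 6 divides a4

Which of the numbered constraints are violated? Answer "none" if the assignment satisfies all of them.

C1: |-7 - (-4)| = 3; 3 > 2, exceeds bound 2 — does not hold.
C2: a3 = -7 lies in [-9, -4] — holds.
C3: a6 = -4 is not in {-2, 0, -7} — does not hold.
C4: a8 = -4, a2 = -1; -4 ≤ -1 — holds.
C5: a6 = a8 = -4, not all different — does not hold.
C6: 5a4 + 5a8 = 5(10) + 5(-4) = 30 — holds.
C7: 10 = 6*1 + 4, so 6 does not divide 10 — does not hold.

The assignment fails constraints 1, 3, 5, and 7.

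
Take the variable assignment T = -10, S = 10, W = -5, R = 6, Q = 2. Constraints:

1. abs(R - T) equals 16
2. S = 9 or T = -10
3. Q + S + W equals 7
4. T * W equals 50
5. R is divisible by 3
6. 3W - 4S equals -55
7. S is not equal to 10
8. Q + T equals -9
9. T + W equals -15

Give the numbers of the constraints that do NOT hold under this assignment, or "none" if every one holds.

1. abs(6 - (-10)) = 16 — holds.
2. S = 10 ≠ 9, but T = -10 = -10 (second disjunct) — holds.
3. Q + S + W = 2 + 10 + (-5) = 7 — holds.
4. T * W = -10 * (-5) = 50 — holds.
5. 6 / 3 = 2, so 3 divides 6 — holds.
6. 3W - 4S = 3(-5) - 4(10) = -55 — holds.
7. S = 10, but 10 is required to differ — fails.
8. Q + T = 2 + (-10) = -8, not -9 — fails.
9. T + W = -10 + (-5) = -15 — holds.

Constraints 7, 8 do not hold.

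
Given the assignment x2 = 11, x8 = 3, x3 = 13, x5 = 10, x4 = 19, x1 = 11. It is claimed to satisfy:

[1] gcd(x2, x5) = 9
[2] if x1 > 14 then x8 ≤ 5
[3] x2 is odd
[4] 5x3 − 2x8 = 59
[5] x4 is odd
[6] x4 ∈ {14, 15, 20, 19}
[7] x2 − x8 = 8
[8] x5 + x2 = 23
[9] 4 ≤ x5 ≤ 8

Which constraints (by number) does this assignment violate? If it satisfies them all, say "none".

Constraints 1, 8, 9 are violated.

[1] gcd(11, 10) = 1, not 9  ✗
[2] x1 = 11, not > 14; antecedent false, conditional vacuously true  ✓
[3] x2 = 11 is odd  ✓
[4] 5x3 − 2x8 = 5(13) − 2(3) = 59  ✓
[5] x4 = 19 is odd  ✓
[6] x4 = 19 is in {14, 15, 20, 19}  ✓
[7] x2 − x8 = 11 − 3 = 8  ✓
[8] x5 + x2 = 10 + 11 = 21, not 23  ✗
[9] x5 = 10 is outside [4, 8]  ✗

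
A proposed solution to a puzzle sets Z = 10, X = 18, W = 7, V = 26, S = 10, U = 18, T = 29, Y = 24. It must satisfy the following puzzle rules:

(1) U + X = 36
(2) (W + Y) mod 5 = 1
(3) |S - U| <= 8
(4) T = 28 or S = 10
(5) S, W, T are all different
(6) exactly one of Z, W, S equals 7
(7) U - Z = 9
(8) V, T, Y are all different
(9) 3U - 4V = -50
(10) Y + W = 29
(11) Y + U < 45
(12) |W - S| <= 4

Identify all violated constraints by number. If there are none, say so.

(1) U + X = 18 + 18 = 36 — holds.
(2) W + Y = 31; 31 mod 5 = 1 — holds.
(3) |10 - 18| = 8; 8 ≤ 8 — holds.
(4) T = 29 ≠ 28, but S = 10 = 10 (second disjunct) — holds.
(5) values 10, 7, 29 are pairwise distinct — holds.
(6) Z=10, W=7, S=10; 1 of them equals 7 — holds.
(7) U - Z = 18 - 10 = 8, not 9 — does not hold.
(8) values 26, 29, 24 are pairwise distinct — holds.
(9) 3U - 4V = 3(18) - 4(26) = -50 — holds.
(10) Y + W = 24 + 7 = 31, not 29 — does not hold.
(11) Y + U = 24 + 18 = 42; 42 < 45 — holds.
(12) |7 - 10| = 3; 3 ≤ 4 — holds.

Violated: 7, 10.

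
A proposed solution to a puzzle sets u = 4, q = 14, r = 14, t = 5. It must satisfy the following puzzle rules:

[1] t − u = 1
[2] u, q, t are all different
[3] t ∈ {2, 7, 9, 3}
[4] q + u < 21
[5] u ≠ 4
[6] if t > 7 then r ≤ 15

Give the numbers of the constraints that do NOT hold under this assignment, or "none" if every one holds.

No — constraints 3 and 5 are not satisfied.

[1] t − u = 5 − 4 = 1 — satisfied.
[2] values 4, 14, 5 are pairwise distinct — satisfied.
[3] t = 5 is not in {2, 7, 9, 3} — violated.
[4] q + u = 14 + 4 = 18; 18 < 21 — satisfied.
[5] u = 4, but 4 is required to differ — violated.
[6] t = 5, not > 7; antecedent false, conditional vacuously true — satisfied.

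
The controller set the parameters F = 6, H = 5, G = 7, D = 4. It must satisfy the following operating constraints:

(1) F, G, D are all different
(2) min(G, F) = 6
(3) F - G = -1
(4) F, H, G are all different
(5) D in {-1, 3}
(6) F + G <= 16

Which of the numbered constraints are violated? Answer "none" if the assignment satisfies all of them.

(1) values 6, 7, 4 are pairwise distinct  OK
(2) min(7, 6) = 6  OK
(3) F - G = 6 - 7 = -1  OK
(4) values 6, 5, 7 are pairwise distinct  OK
(5) D = 4 is not in {-1, 3}  FAIL
(6) F + G = 6 + 7 = 13; 13 ≤ 16  OK

The assignment fails constraint 5.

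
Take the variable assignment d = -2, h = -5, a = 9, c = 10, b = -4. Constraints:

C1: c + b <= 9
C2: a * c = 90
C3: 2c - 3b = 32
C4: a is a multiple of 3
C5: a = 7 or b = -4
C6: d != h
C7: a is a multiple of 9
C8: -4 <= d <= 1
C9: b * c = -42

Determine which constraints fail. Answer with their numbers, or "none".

The assignment fails constraint 9.

C1: c + b = 10 + (-4) = 6; 6 ≤ 9 — satisfied.
C2: a * c = 9 * 10 = 90 — satisfied.
C3: 2c - 3b = 2(10) - 3(-4) = 32 — satisfied.
C4: 9 / 3 = 3, so 3 divides 9 — satisfied.
C5: a = 9 ≠ 7, but b = -4 = -4 (second disjunct) — satisfied.
C6: d = -2, h = -5; distinct — satisfied.
C7: 9 / 9 = 1, so 9 divides 9 — satisfied.
C8: d = -2 lies in [-4, 1] — satisfied.
C9: b * c = -4 * 10 = -40, not -42 — violated.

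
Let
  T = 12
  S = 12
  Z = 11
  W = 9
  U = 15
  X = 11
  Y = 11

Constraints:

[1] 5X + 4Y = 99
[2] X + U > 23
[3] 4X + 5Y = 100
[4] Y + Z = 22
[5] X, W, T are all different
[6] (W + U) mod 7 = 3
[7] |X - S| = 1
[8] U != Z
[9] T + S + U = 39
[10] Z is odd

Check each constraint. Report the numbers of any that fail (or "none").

Constraint 3 is violated.

[1] 5X + 4Y = 5(11) + 4(11) = 99 — satisfied.
[2] X + U = 11 + 15 = 26; 26 > 23 — satisfied.
[3] 4X + 5Y = 4(11) + 5(11) = 99, not 100 — violated.
[4] Y + Z = 11 + 11 = 22 — satisfied.
[5] values 11, 9, 12 are pairwise distinct — satisfied.
[6] W + U = 24; 24 mod 7 = 3 — satisfied.
[7] |11 - 12| = 1 — satisfied.
[8] U = 15, Z = 11; distinct — satisfied.
[9] T + S + U = 12 + 12 + 15 = 39 — satisfied.
[10] Z = 11 is odd — satisfied.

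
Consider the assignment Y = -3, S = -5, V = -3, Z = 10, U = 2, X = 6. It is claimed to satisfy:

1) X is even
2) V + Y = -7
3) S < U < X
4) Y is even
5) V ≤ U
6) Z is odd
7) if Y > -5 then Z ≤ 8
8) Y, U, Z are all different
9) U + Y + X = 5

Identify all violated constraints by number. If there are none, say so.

1) X = 6 is even — holds.
2) V + Y = -3 + (-3) = -6, not -7 — fails.
3) values -5 < 2 < 6 — holds.
4) Y = -3 is odd — fails.
5) V = -3, U = 2; -3 ≤ 2 — holds.
6) Z = 10 is even — fails.
7) Y = -3 > -5, so we need Z ≤ 8; but Z = 10 > 8 — fails.
8) values -3, 2, 10 are pairwise distinct — holds.
9) U + Y + X = 2 + (-3) + 6 = 5 — holds.

The assignment fails constraints 2, 4, 6, and 7.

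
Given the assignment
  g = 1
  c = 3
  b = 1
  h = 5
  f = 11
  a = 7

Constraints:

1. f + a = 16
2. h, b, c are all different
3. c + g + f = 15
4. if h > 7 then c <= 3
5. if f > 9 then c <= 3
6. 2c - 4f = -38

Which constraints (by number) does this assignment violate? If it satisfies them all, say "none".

1. f + a = 11 + 7 = 18, not 16 — violated.
2. values 5, 1, 3 are pairwise distinct — OK.
3. c + g + f = 3 + 1 + 11 = 15 — OK.
4. h = 5, not > 7; antecedent false, conditional vacuously true — OK.
5. f = 11 > 9, so we need c ≤ 3; c = 3 ≤ 3 — OK.
6. 2c - 4f = 2(3) - 4(11) = -38 — OK.

The assignment fails constraint 1.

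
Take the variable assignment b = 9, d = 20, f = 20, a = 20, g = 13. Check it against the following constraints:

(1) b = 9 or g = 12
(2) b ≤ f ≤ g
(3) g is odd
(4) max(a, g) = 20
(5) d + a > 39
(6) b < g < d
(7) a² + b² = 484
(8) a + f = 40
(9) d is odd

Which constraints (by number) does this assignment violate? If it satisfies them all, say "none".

Constraints 2, 7, and 9 are violated.

(1) b = 9 = 9 (first disjunct)  true
(2) values 9, 20, 13; f = 20 is not ≤ g = 13  false
(3) g = 13 is odd  true
(4) max(20, 13) = 20  true
(5) d + a = 20 + 20 = 40; 40 > 39  true
(6) values 9 < 13 < 20  true
(7) a² + b² = 20² + 9² = 400 + 81 = 481, not 484  false
(8) a + f = 20 + 20 = 40  true
(9) d = 20 is even  false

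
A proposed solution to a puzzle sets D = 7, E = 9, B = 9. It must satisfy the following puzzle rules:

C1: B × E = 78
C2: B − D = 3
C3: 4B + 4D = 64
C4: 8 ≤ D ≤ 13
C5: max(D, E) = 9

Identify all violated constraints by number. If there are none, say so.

The assignment fails constraints 1, 2, and 4.

C1: B × E = 9 × 9 = 81, not 78 — fails.
C2: B − D = 9 − 7 = 2, not 3 — fails.
C3: 4B + 4D = 4(9) + 4(7) = 64 — holds.
C4: D = 7 is outside [8, 13] — fails.
C5: max(7, 9) = 9 — holds.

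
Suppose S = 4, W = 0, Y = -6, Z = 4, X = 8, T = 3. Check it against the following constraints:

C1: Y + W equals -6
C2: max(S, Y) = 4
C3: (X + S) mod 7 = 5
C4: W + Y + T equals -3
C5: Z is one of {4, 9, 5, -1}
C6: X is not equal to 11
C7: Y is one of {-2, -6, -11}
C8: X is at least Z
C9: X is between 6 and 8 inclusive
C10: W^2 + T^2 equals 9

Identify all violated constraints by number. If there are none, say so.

None — every constraint holds.

C1: Y + W = -6 + 0 = -6  holds
C2: max(4, -6) = 4  holds
C3: X + S = 12; 12 mod 7 = 5  holds
C4: W + Y + T = 0 + (-6) + 3 = -3  holds
C5: Z = 4 is in {4, 9, 5, -1}  holds
C6: X = 8, and 8 ≠ 11  holds
C7: Y = -6 is in {-2, -6, -11}  holds
C8: X = 8, Z = 4; 8 ≥ 4  holds
C9: X = 8 lies in [6, 8]  holds
C10: W^2 + T^2 = 0^2 + 3^2 = 0 + 9 = 9  holds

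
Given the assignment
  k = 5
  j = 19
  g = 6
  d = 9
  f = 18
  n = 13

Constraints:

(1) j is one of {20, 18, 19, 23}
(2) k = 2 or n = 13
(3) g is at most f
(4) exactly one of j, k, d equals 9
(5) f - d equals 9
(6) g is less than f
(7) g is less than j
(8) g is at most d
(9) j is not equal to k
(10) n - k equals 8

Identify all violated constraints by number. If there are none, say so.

(1) j = 19 is in {20, 18, 19, 23} — holds.
(2) k = 5 ≠ 2, but n = 13 = 13 (second disjunct) — holds.
(3) g = 6, f = 18; 6 ≤ 18 — holds.
(4) j=19, k=5, d=9; 1 of them equals 9 — holds.
(5) f - d = 18 - 9 = 9 — holds.
(6) g = 6, f = 18; 6 < 18 — holds.
(7) g = 6, j = 19; 6 < 19 — holds.
(8) g = 6, d = 9; 6 ≤ 9 — holds.
(9) j = 19, k = 5; distinct — holds.
(10) n - k = 13 - 5 = 8 — holds.

The assignment satisfies every constraint.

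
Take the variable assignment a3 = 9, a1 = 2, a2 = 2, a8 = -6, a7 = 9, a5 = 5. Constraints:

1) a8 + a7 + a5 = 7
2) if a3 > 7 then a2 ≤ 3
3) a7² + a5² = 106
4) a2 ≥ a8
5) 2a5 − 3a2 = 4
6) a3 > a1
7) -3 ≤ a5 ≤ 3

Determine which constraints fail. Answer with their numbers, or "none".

1) a8 + a7 + a5 = -6 + 9 + 5 = 8, not 7 — violated.
2) a3 = 9 > 7, so we need a2 ≤ 3; a2 = 2 ≤ 3 — OK.
3) a7² + a5² = 9² + 5² = 81 + 25 = 106 — OK.
4) a2 = 2, a8 = -6; 2 ≥ -6 — OK.
5) 2a5 − 3a2 = 2(5) − 3(2) = 4 — OK.
6) a3 = 9, a1 = 2; 9 > 2 — OK.
7) a5 = 5 is outside [-3, 3] — violated.

No — constraints 1, 7 are not satisfied.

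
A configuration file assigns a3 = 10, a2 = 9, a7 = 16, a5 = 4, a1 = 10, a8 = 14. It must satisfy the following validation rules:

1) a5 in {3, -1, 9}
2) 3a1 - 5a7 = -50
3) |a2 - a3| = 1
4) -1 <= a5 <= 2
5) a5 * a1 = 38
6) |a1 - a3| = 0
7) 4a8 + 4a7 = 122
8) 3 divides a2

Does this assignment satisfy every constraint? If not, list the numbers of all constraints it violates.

1) a5 = 4 is not in {3, -1, 9} — violated.
2) 3a1 - 5a7 = 3(10) - 5(16) = -50 — OK.
3) |9 - 10| = 1 — OK.
4) a5 = 4 is outside [-1, 2] — violated.
5) a5 * a1 = 4 * 10 = 40, not 38 — violated.
6) |10 - 10| = 0 — OK.
7) 4a8 + 4a7 = 4(14) + 4(16) = 120, not 122 — violated.
8) 9 / 3 = 3, so 3 divides 9 — OK.

No — constraints 1, 4, 5, and 7 are not satisfied.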